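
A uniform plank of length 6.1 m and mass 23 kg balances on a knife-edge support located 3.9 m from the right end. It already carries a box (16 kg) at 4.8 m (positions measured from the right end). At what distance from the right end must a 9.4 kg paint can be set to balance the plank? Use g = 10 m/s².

Choose the knife-edge support (at 3.9 m from the right end) as the axis so the support reaction has zero arm there.
Beam weight: 23 × 10 = 230 N down at 3.05 m → arm 0.85 m, τ = 230 × 0.85 = 195.5 N·m clockwise.
Box: 16 × 10 = 160 N down at 4.8 m → arm 0.9 m, τ = 160 × 0.9 = 144 N·m counterclockwise.
Net moment of existing loads = 51.5 N·m clockwise.
The paint can weighs 9.4 × 10 = 94 N and must supply an equal counterclockwise moment, so its lever arm about the knife-edge support is 51.5 / 94 = 0.548 m.
That puts it at 3.9 + 0.548 = 4.45 m from the right end.

x ≈ 4.45 m from the right end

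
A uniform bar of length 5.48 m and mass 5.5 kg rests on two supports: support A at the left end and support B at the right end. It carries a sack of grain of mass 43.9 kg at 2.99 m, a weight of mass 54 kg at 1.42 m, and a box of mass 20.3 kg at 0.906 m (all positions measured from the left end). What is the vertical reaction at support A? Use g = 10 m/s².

Take moments about support B.
Beam weight: 5.5 × 10 = 55 N down at 2.74 m → arm 2.74 m, τ = 55 × 2.74 = 150.7 N·m counterclockwise.
Sack of grain: 43.9 × 10 = 439 N down at 2.99 m → arm 2.49 m, τ = 439 × 2.49 = 1093 N·m counterclockwise.
Weight: 54 × 10 = 540 N down at 1.42 m → arm 4.06 m, τ = 540 × 4.06 = 2192 N·m counterclockwise.
Box: 20.3 × 10 = 203 N down at 0.906 m → arm 4.574 m, τ = 203 × 4.574 = 928.5 N·m counterclockwise.
Net load moment about support B = 4364 N·m counterclockwise.
Reaction R at support A is upward at 0 m, arm 5.48 m → moment R × 5.48 clockwise.
For rotational equilibrium, R × 5.48 = 4364, so R = 796 N.

R_A ≈ 796 N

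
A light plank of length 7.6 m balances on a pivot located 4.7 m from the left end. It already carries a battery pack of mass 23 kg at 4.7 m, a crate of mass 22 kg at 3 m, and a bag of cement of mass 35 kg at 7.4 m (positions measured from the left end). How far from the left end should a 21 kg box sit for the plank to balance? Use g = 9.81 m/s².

Choose the pivot (at 4.7 m from the left end) as the axis so the support reaction has zero arm there.
Battery pack: acts at the pivot, moment arm 0 → no torque.
Crate: 22 × 9.81 = 215.8 N down at 3 m → arm 1.7 m, τ = 215.8 × 1.7 = 366.9 N·m counterclockwise.
Bag of cement: 35 × 9.81 = 343.4 N down at 7.4 m → arm 2.7 m, τ = 343.4 × 2.7 = 927.2 N·m clockwise.
Net moment of existing loads = 560.3 N·m clockwise.
The box weighs 21 × 9.81 = 206 N and must supply an equal counterclockwise moment, so its lever arm about the pivot is 560.3 / 206 = 2.72 m.
That puts it at 4.7 − 2.72 = 1.98 m from the left end.

x ≈ 1.98 m from the left end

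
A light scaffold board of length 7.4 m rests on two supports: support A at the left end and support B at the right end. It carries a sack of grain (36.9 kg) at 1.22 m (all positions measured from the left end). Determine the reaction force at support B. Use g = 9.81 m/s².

R_B ≈ 59.7 N

Choose support A as the axis so its reaction then has zero moment arm.
Sack of grain: 36.9 × 9.81 = 362 N down at 1.22 m → arm 1.22 m, τ = 362 × 1.22 = 441.6 N·m clockwise.
Net load moment about support A = 441.6 N·m clockwise.
Reaction R at support B is upward at 7.4 m, arm 7.4 m → moment R × 7.4 counterclockwise.
For rotational equilibrium, R × 7.4 = 441.6, so R = 59.7 N.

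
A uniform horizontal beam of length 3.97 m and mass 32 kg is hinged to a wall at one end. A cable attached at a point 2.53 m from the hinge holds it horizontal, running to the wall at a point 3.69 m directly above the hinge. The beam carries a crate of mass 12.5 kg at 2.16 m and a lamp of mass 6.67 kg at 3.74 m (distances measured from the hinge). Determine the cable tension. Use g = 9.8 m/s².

Sum moments about the hinge (the unknown hinge reaction has zero arm there).
Beam weight: 32 × 9.8 = 313.6 N down at 1.985 m → arm 1.985 m, τ = 313.6 × 1.985 = 622.5 N·m clockwise.
Crate: 12.5 × 9.8 = 122.5 N down at 2.16 m → arm 2.16 m, τ = 122.5 × 2.16 = 264.6 N·m clockwise.
Lamp: 6.67 × 9.8 = 65.37 N down at 3.74 m → arm 3.74 m, τ = 65.37 × 3.74 = 244.5 N·m clockwise.
Total clockwise load moment = 1132 N·m.
The cable tension T acts at 2.53 m; only its component perpendicular to the beam, T sinθ, produces torque. sinθ = h/√(h²+d²) = 3.69/√(3.69²+2.53²) = 0.8248.
Στ = 0 ⇒ T × 2.53 × 0.8248 = 1132 ⇒ T = 1132 / 2.087 = 542 N.

T ≈ 542 N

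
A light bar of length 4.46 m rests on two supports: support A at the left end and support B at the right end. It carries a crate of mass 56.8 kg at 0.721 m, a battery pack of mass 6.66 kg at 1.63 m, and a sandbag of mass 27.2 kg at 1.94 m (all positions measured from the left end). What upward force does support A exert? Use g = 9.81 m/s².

Sum moments about support B (its reaction then has zero moment arm).
Crate: 56.8 × 9.81 = 557.2 N down at 0.721 m → arm 3.739 m, τ = 557.2 × 3.739 = 2083 N·m counterclockwise.
Battery pack: 6.66 × 9.81 = 65.33 N down at 1.63 m → arm 2.83 m, τ = 65.33 × 2.83 = 184.9 N·m counterclockwise.
Sandbag: 27.2 × 9.81 = 266.8 N down at 1.94 m → arm 2.52 m, τ = 266.8 × 2.52 = 672.3 N·m counterclockwise.
Net load moment about support B = 2940 N·m counterclockwise.
Reaction R at support A is upward at 0 m, arm 4.46 m → moment R × 4.46 clockwise.
Στ = 0 ⇒ R × 4.46 = 2940 ⇒ R = 659 N.

R_A ≈ 659 N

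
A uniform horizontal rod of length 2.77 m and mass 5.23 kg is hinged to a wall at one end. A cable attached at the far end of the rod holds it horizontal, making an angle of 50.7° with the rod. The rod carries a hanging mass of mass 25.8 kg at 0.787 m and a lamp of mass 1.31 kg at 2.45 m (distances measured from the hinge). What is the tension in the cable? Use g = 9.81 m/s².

Sum moments about the hinge (the unknown hinge reaction has zero arm there).
Beam weight: 5.23 × 9.81 = 51.31 N down at 1.385 m → arm 1.385 m, τ = 51.31 × 1.385 = 71.06 N·m clockwise.
Hanging mass: 25.8 × 9.81 = 253.1 N down at 0.787 m → arm 0.787 m, τ = 253.1 × 0.787 = 199.2 N·m clockwise.
Lamp: 1.31 × 9.81 = 12.85 N down at 2.45 m → arm 2.45 m, τ = 12.85 × 2.45 = 31.48 N·m clockwise.
Total clockwise load moment = 301.7 N·m.
The cable tension T acts at 2.77 m; only its component perpendicular to the rod, T sinθ, produces torque. sin 50.7° = 0.7738.
For rotational equilibrium, T × 2.77 × 0.7738 = 301.7, so T = 301.7 / 2.143 = 141 N.

T ≈ 141 N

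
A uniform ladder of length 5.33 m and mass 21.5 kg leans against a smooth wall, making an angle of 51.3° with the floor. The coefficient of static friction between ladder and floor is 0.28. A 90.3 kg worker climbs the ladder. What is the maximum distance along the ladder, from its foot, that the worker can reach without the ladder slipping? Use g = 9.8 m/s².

d ≈ 1.67 m

Choose the foot of the ladder as the axis so the floor normal and friction both act there and drop out.
Ladder weight 21.5×9.8 = 210.7 N acts at 2.665 m along the ladder; its horizontal arm is 2.665·cos51.3° = 1.666 m → τ = 351 N·m clockwise.
Worker weight 90.3×9.8 = 884.9 N at distance d → arm d·cos51.3° → τ = 884.9·d·0.6252 clockwise.
Wall normal N at the top has arm L sinθ = 4.16 m counterclockwise, so Στ = 0 gives N·4.16 = 351 + 553.2·d.
ΣFy = 0 ⇒ N_floor = 1096 N, so the maximum friction is μ_s·N_floor = 0.28×1096 = 306.9 N. ΣFx = 0 ⇒ N_wall = f, so at the slipping point N = 306.9 N.
Substituting: 306.9×4.16 = 351 + 553.2·d ⇒ d = (1277 − 351) / 553.2 = 1.67 m.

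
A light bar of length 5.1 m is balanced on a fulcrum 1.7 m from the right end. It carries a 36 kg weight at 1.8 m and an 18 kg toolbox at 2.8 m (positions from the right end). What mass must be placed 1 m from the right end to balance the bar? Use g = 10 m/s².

m ≈ 33.4 kg

Taking torques about the fulcrum (at 1.7 m from the right end):
Weight: 36 × 10 = 360 N down at 1.8 m → arm 0.1 m, τ = 360 × 0.1 = 36 N·m counterclockwise.
Toolbox: 18 × 10 = 180 N down at 2.8 m → arm 1.1 m, τ = 180 × 1.1 = 198 N·m counterclockwise.
Net moment of known loads = 234 N·m counterclockwise.
An unknown mass m at 1 m has arm 0.7 m; its moment is m·g·0.7 clockwise.
For rotational equilibrium, m × 10 × 0.7 = 234, so m = 234 / (10 × 0.7) = 33.4 kg.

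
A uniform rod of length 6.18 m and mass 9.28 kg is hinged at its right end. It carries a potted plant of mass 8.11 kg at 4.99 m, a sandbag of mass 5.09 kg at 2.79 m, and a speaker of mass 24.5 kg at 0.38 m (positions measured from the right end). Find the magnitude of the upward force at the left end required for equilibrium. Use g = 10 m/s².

F ≈ 150 N

Take moments about the right end.
Beam weight: 9.28 × 10 = 92.8 N down at 3.09 m → arm 3.09 m, τ = 92.8 × 3.09 = 286.8 N·m counterclockwise.
Potted plant: 8.11 × 10 = 81.1 N down at 4.99 m → arm 4.99 m, τ = 81.1 × 4.99 = 404.7 N·m counterclockwise.
Sandbag: 5.09 × 10 = 50.9 N down at 2.79 m → arm 2.79 m, τ = 50.9 × 2.79 = 142 N·m counterclockwise.
Speaker: 24.5 × 10 = 245 N down at 0.38 m → arm 0.38 m, τ = 245 × 0.38 = 93.1 N·m counterclockwise.
Net moment of the loads = 926.6 N·m counterclockwise.
The upward force F acts at the left end, arm 6.18 m, giving F × 6.18 clockwise.
For rotational equilibrium, F × 6.18 = 926.6, so F = 926.6 / 6.18 = 150 N.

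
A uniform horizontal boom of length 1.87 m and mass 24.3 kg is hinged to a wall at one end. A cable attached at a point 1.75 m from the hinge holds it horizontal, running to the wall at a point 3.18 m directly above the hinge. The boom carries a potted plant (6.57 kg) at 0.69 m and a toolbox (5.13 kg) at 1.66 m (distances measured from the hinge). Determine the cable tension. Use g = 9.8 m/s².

T ≈ 229 N

Take moments about the hinge.
Beam weight: 24.3 × 9.8 = 238.1 N down at 0.935 m → arm 0.935 m, τ = 238.1 × 0.935 = 222.6 N·m clockwise.
Potted plant: 6.57 × 9.8 = 64.39 N down at 0.69 m → arm 0.69 m, τ = 64.39 × 0.69 = 44.43 N·m clockwise.
Toolbox: 5.13 × 9.8 = 50.27 N down at 1.66 m → arm 1.66 m, τ = 50.27 × 1.66 = 83.45 N·m clockwise.
Total clockwise load moment = 350.5 N·m.
The cable tension T acts at 1.75 m; only its component perpendicular to the boom, T sinθ, produces torque. sinθ = h/√(h²+d²) = 3.18/√(3.18²+1.75²) = 0.8761.
Balancing moments: T × 1.75 × 0.8761 = 350.5, giving T = 350.5 / 1.533 = 229 N.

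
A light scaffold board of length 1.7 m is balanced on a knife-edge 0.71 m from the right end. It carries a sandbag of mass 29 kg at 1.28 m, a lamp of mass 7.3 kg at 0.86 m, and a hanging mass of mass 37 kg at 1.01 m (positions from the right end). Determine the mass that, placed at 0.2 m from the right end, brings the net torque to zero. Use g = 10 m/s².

m ≈ 56.3 kg

Sum moments about the knife-edge (at 0.71 m from the right end) (the support reaction has zero arm there).
Sandbag: 29 × 10 = 290 N down at 1.28 m → arm 0.57 m, τ = 290 × 0.57 = 165.3 N·m counterclockwise.
Lamp: 7.3 × 10 = 73 N down at 0.86 m → arm 0.15 m, τ = 73 × 0.15 = 10.95 N·m counterclockwise.
Hanging mass: 37 × 10 = 370 N down at 1.01 m → arm 0.3 m, τ = 370 × 0.3 = 111 N·m counterclockwise.
Net moment of known loads = 287.2 N·m counterclockwise.
An unknown mass m at 0.2 m has arm 0.51 m; its moment is m·g·0.51 clockwise.
For rotational equilibrium, m × 10 × 0.51 = 287.2, so m = 287.2 / (10 × 0.51) = 56.3 kg.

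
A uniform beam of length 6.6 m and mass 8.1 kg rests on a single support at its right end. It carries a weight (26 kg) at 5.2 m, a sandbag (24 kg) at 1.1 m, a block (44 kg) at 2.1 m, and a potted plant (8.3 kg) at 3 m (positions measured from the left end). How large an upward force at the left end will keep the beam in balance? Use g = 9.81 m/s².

F ≈ 629 N

Choose the right end as the axis so the unknown pivot reaction has zero arm there.
Beam weight: 8.1 × 9.81 = 79.46 N down at 3.3 m → arm 3.3 m, τ = 79.46 × 3.3 = 262.2 N·m counterclockwise.
Weight: 26 × 9.81 = 255.1 N down at 5.2 m → arm 1.4 m, τ = 255.1 × 1.4 = 357.1 N·m counterclockwise.
Sandbag: 24 × 9.81 = 235.4 N down at 1.1 m → arm 5.5 m, τ = 235.4 × 5.5 = 1295 N·m counterclockwise.
Block: 44 × 9.81 = 431.6 N down at 2.1 m → arm 4.5 m, τ = 431.6 × 4.5 = 1942 N·m counterclockwise.
Potted plant: 8.3 × 9.81 = 81.42 N down at 3 m → arm 3.6 m, τ = 81.42 × 3.6 = 293.1 N·m counterclockwise.
Net moment of the loads = 4149 N·m counterclockwise.
The upward force F acts at the left end, arm 6.6 m, giving F × 6.6 clockwise.
Balancing moments: F × 6.6 = 4149, giving F = 4149 / 6.6 = 629 N.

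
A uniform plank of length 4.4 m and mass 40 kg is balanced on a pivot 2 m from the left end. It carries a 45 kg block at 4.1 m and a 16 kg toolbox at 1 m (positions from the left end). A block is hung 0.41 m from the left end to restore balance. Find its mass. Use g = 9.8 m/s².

m ≈ 54.4 kg

Taking torques about the pivot (at 2 m from the left end):
Beam weight: 40 × 9.8 = 392 N down at 2.2 m → arm 0.2 m, τ = 392 × 0.2 = 78.4 N·m clockwise.
Block: 45 × 9.8 = 441 N down at 4.1 m → arm 2.1 m, τ = 441 × 2.1 = 926.1 N·m clockwise.
Toolbox: 16 × 9.8 = 156.8 N down at 1 m → arm 1 m, τ = 156.8 × 1 = 156.8 N·m counterclockwise.
Net moment of known loads = 847.7 N·m clockwise.
An unknown mass m at 0.41 m has arm 1.59 m; its moment is m·g·1.59 counterclockwise.
Στ = 0 ⇒ m × 9.8 × 1.59 = 847.7 ⇒ m = 847.7 / (9.8 × 1.59) = 54.4 kg.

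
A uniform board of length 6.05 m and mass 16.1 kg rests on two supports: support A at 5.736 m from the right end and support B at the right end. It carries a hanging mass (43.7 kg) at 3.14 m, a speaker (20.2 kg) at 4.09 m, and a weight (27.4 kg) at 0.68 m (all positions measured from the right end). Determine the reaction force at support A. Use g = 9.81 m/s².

Taking torques about support B:
Beam weight: 16.1 × 9.81 = 157.9 N down at 3.025 m → arm 3.025 m, τ = 157.9 × 3.025 = 477.6 N·m counterclockwise.
Hanging mass: 43.7 × 9.81 = 428.7 N down at 3.14 m → arm 3.14 m, τ = 428.7 × 3.14 = 1346 N·m counterclockwise.
Speaker: 20.2 × 9.81 = 198.2 N down at 4.09 m → arm 4.09 m, τ = 198.2 × 4.09 = 810.6 N·m counterclockwise.
Weight: 27.4 × 9.81 = 268.8 N down at 0.68 m → arm 0.68 m, τ = 268.8 × 0.68 = 182.8 N·m counterclockwise.
Net load moment about support B = 2817 N·m counterclockwise.
Reaction R at support A is upward at 5.736 m, arm 5.736 m → moment R × 5.736 clockwise.
Setting net torque to zero: R × 5.736 = 2817 → R = 491 N.

R_A ≈ 491 N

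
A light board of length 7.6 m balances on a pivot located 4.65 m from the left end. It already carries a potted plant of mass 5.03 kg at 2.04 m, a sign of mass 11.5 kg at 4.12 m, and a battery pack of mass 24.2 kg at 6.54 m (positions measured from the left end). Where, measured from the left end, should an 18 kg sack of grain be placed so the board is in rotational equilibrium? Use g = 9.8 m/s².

Choose the pivot (at 4.65 m from the left end) as the axis so the support reaction has zero arm there.
Potted plant: 5.03 × 9.8 = 49.29 N down at 2.04 m → arm 2.61 m, τ = 49.29 × 2.61 = 128.6 N·m counterclockwise.
Sign: 11.5 × 9.8 = 112.7 N down at 4.12 m → arm 0.53 m, τ = 112.7 × 0.53 = 59.73 N·m counterclockwise.
Battery pack: 24.2 × 9.8 = 237.2 N down at 6.54 m → arm 1.89 m, τ = 237.2 × 1.89 = 448.3 N·m clockwise.
Net moment of existing loads = 260 N·m clockwise.
The sack of grain weighs 18 × 9.8 = 176.4 N and must supply an equal counterclockwise moment, so its lever arm about the pivot is 260 / 176.4 = 1.47 m.
That puts it at 4.65 − 1.47 = 3.18 m from the left end.

x ≈ 3.18 m from the left end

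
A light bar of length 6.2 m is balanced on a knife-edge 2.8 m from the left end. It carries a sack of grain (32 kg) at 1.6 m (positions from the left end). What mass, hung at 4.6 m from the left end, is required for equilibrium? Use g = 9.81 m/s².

Take moments about the knife-edge (at 2.8 m from the left end).
Sack of grain: 32 × 9.81 = 313.9 N down at 1.6 m → arm 1.2 m, τ = 313.9 × 1.2 = 376.7 N·m counterclockwise.
Net moment of known loads = 376.7 N·m counterclockwise.
An unknown mass m at 4.6 m has arm 1.8 m; its moment is m·g·1.8 clockwise.
Setting net torque to zero: m × 9.81 × 1.8 = 376.7 → m = 376.7 / (9.81 × 1.8) = 21.3 kg.

m ≈ 21.3 kg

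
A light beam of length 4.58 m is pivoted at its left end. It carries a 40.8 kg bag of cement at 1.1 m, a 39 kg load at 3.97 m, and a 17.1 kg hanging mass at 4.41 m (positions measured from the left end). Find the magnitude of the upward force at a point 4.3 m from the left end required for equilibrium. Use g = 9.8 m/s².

F ≈ 627 N

Taking torques about the left end:
Bag of cement: 40.8 × 9.8 = 399.8 N down at 1.1 m → arm 1.1 m, τ = 399.8 × 1.1 = 439.8 N·m clockwise.
Load: 39 × 9.8 = 382.2 N down at 3.97 m → arm 3.97 m, τ = 382.2 × 3.97 = 1517 N·m clockwise.
Hanging mass: 17.1 × 9.8 = 167.6 N down at 4.41 m → arm 4.41 m, τ = 167.6 × 4.41 = 739.1 N·m clockwise.
Net moment of the loads = 2696 N·m clockwise.
The upward force F acts at a point 4.3 m from the left end, arm 4.3 m, giving F × 4.3 counterclockwise.
Στ = 0 ⇒ F × 4.3 = 2696 ⇒ F = 2696 / 4.3 = 627 N.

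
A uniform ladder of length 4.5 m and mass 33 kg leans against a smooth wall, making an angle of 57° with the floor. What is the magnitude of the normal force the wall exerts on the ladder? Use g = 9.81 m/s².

Choose the foot of the ladder as the axis so the floor normal and friction both act there and drop out.
Ladder weight 33×9.81 = 323.7 N acts at 2.25 m along the ladder; its horizontal arm is 2.25·cos57° = 1.225 m → τ = 396.5 N·m clockwise.
Wall normal N acts horizontally at the top; its moment arm is the height L sinθ = 4.5·sin57° = 3.774 m, counterclockwise.
Setting net torque to zero: N × 3.774 = 396.5 → N = 105 N.

N_wall ≈ 105 N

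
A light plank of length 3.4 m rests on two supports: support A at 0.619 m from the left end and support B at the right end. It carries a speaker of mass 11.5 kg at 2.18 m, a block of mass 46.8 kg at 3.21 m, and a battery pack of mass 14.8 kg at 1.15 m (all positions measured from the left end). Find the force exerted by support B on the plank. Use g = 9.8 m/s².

R_B ≈ 518 N

Sum moments about support A (its reaction then has zero moment arm).
Speaker: 11.5 × 9.8 = 112.7 N down at 2.18 m → arm 1.561 m, τ = 112.7 × 1.561 = 175.9 N·m clockwise.
Block: 46.8 × 9.8 = 458.6 N down at 3.21 m → arm 2.591 m, τ = 458.6 × 2.591 = 1188 N·m clockwise.
Battery pack: 14.8 × 9.8 = 145 N down at 1.15 m → arm 0.531 m, τ = 145 × 0.531 = 77 N·m clockwise.
Net load moment about support A = 1441 N·m clockwise.
Reaction R at support B is upward at 3.4 m, arm 2.781 m → moment R × 2.781 counterclockwise.
Στ = 0 ⇒ R × 2.781 = 1441 ⇒ R = 518 N.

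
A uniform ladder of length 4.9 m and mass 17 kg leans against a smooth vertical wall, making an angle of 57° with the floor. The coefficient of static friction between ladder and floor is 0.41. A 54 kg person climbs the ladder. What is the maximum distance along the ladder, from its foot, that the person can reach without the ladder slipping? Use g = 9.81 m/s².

Sum moments about the foot of the ladder (the floor normal and friction both act there and drop out).
Ladder weight 17×9.81 = 166.8 N acts at 2.45 m along the ladder; its horizontal arm is 2.45·cos57° = 1.334 m → τ = 222.5 N·m clockwise.
Person weight 54×9.81 = 529.7 N at distance d → arm d·cos57° → τ = 529.7·d·0.5446 clockwise.
Wall normal N at the top has arm L sinθ = 4.109 m counterclockwise, so Στ = 0 gives N·4.109 = 222.5 + 288.5·d.
ΣFy = 0 ⇒ N_floor = 696.5 N, so the maximum friction is μ_s·N_floor = 0.41×696.5 = 285.6 N. ΣFx = 0 ⇒ N_wall = f, so at the slipping point N = 285.6 N.
Substituting: 285.6×4.109 = 222.5 + 288.5·d ⇒ d = (1174 − 222.5) / 288.5 = 3.3 m.

d ≈ 3.3 m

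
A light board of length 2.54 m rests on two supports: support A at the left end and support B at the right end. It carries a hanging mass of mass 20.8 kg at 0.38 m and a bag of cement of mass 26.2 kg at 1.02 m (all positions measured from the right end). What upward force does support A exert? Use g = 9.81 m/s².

Take moments about support B.
Hanging mass: 20.8 × 9.81 = 204 N down at 0.38 m → arm 0.38 m, τ = 204 × 0.38 = 77.52 N·m counterclockwise.
Bag of cement: 26.2 × 9.81 = 257 N down at 1.02 m → arm 1.02 m, τ = 257 × 1.02 = 262.1 N·m counterclockwise.
Net load moment about support B = 339.6 N·m counterclockwise.
Reaction R at support A is upward at 2.54 m, arm 2.54 m → moment R × 2.54 clockwise.
Στ = 0 ⇒ R × 2.54 = 339.6 ⇒ R = 134 N.

R_A ≈ 134 N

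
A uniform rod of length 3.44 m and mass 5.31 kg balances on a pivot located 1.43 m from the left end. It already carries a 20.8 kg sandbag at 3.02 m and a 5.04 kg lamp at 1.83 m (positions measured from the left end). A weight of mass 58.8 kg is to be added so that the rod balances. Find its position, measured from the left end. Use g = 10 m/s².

x ≈ 0.807 m from the left end

Taking torques about the pivot (at 1.43 m from the left end):
Beam weight: 5.31 × 10 = 53.1 N down at 1.72 m → arm 0.29 m, τ = 53.1 × 0.29 = 15.4 N·m clockwise.
Sandbag: 20.8 × 10 = 208 N down at 3.02 m → arm 1.59 m, τ = 208 × 1.59 = 330.7 N·m clockwise.
Lamp: 5.04 × 10 = 50.4 N down at 1.83 m → arm 0.4 m, τ = 50.4 × 0.4 = 20.16 N·m clockwise.
Net moment of existing loads = 366.3 N·m clockwise.
The weight weighs 58.8 × 10 = 588 N and must supply an equal counterclockwise moment, so its lever arm about the pivot is 366.3 / 588 = 0.623 m.
That puts it at 1.43 − 0.623 = 0.807 m from the left end.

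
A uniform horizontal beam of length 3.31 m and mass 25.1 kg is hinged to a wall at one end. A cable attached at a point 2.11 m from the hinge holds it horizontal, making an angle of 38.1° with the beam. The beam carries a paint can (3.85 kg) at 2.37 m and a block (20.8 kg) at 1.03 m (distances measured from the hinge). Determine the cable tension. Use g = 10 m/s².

T ≈ 554 N

Choose the hinge as the axis so the unknown hinge reaction has zero arm there.
Beam weight: 25.1 × 10 = 251 N down at 1.655 m → arm 1.655 m, τ = 251 × 1.655 = 415.4 N·m clockwise.
Paint can: 3.85 × 10 = 38.5 N down at 2.37 m → arm 2.37 m, τ = 38.5 × 2.37 = 91.25 N·m clockwise.
Block: 20.8 × 10 = 208 N down at 1.03 m → arm 1.03 m, τ = 208 × 1.03 = 214.2 N·m clockwise.
Total clockwise load moment = 720.8 N·m.
The cable tension T acts at 2.11 m; only its component perpendicular to the beam, T sinθ, produces torque. sin 38.1° = 0.617.
Setting net torque to zero: T × 2.11 × 0.617 = 720.8 → T = 720.8 / 1.302 = 554 N.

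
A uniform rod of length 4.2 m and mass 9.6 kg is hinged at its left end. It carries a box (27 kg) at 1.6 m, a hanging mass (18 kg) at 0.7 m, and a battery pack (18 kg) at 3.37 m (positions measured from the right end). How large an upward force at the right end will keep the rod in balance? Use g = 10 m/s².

F ≈ 401 N

About the left end:
Beam weight: 9.6 × 10 = 96 N down at 2.1 m → arm 2.1 m, τ = 96 × 2.1 = 201.6 N·m clockwise.
Box: 27 × 10 = 270 N down at 1.6 m → arm 2.6 m, τ = 270 × 2.6 = 702 N·m clockwise.
Hanging mass: 18 × 10 = 180 N down at 0.7 m → arm 3.5 m, τ = 180 × 3.5 = 630 N·m clockwise.
Battery pack: 18 × 10 = 180 N down at 3.37 m → arm 0.83 m, τ = 180 × 0.83 = 149.4 N·m clockwise.
Net moment of the loads = 1683 N·m clockwise.
The upward force F acts at the right end, arm 4.2 m, giving F × 4.2 counterclockwise.
Balancing moments: F × 4.2 = 1683, giving F = 1683 / 4.2 = 401 N.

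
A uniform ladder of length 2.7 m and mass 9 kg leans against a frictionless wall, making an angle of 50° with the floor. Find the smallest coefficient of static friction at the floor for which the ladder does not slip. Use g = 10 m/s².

Take moments about the foot of the ladder.
Ladder weight 9×10 = 90 N acts at 1.35 m along the ladder; its horizontal arm is 1.35·cos50° = 0.8678 m → τ = 78.1 N·m clockwise.
Wall normal N acts horizontally at the top; its moment arm is the height L sinθ = 2.7·sin50° = 2.068 m, counterclockwise.
Στ = 0 ⇒ N × 2.068 = 78.1 ⇒ N = 37.77 N.
ΣFx = 0 ⇒ f = N_wall = 37.77 N. ΣFy = 0 ⇒ N_floor = 90 N.
μ_min = f / N_floor = 37.77 / 90 = 0.42.

μ_min ≈ 0.42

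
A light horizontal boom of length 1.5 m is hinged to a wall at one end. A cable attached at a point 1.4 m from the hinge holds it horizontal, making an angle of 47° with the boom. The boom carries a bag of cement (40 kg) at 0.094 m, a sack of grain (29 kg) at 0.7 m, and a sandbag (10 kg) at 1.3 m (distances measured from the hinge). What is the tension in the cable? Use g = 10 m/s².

Taking torques about the hinge:
Bag of cement: 40 × 10 = 400 N down at 0.094 m → arm 0.094 m, τ = 400 × 0.094 = 37.6 N·m clockwise.
Sack of grain: 29 × 10 = 290 N down at 0.7 m → arm 0.7 m, τ = 290 × 0.7 = 203 N·m clockwise.
Sandbag: 10 × 10 = 100 N down at 1.3 m → arm 1.3 m, τ = 100 × 1.3 = 130 N·m clockwise.
Total clockwise load moment = 370.6 N·m.
The cable tension T acts at 1.4 m; only its component perpendicular to the boom, T sinθ, produces torque. sin 47° = 0.7314.
Balancing moments: T × 1.4 × 0.7314 = 370.6, giving T = 370.6 / 1.024 = 362 N.

T ≈ 362 N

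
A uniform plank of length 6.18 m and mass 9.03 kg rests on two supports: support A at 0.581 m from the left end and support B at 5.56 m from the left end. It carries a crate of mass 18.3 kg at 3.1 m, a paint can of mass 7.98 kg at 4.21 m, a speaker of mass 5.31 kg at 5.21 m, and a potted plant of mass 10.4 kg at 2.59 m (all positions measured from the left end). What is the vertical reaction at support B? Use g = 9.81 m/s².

Sum moments about support A (its reaction then has zero moment arm).
Beam weight: 9.03 × 9.81 = 88.58 N down at 3.09 m → arm 2.509 m, τ = 88.58 × 2.509 = 222.2 N·m clockwise.
Crate: 18.3 × 9.81 = 179.5 N down at 3.1 m → arm 2.519 m, τ = 179.5 × 2.519 = 452.2 N·m clockwise.
Paint can: 7.98 × 9.81 = 78.28 N down at 4.21 m → arm 3.629 m, τ = 78.28 × 3.629 = 284.1 N·m clockwise.
Speaker: 5.31 × 9.81 = 52.09 N down at 5.21 m → arm 4.629 m, τ = 52.09 × 4.629 = 241.1 N·m clockwise.
Potted plant: 10.4 × 9.81 = 102 N down at 2.59 m → arm 2.009 m, τ = 102 × 2.009 = 204.9 N·m clockwise.
Net load moment about support A = 1404 N·m clockwise.
Reaction R at support B is upward at 5.56 m, arm 4.979 m → moment R × 4.979 counterclockwise.
Balancing moments: R × 4.979 = 1404, giving R = 282 N.

R_B ≈ 282 N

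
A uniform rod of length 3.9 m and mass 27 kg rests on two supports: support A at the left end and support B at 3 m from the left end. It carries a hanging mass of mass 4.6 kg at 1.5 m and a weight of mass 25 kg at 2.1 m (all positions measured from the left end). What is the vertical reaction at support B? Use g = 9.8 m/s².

R_B ≈ 366 N

Choose support A as the axis so its reaction then has zero moment arm.
Beam weight: 27 × 9.8 = 264.6 N down at 1.95 m → arm 1.95 m, τ = 264.6 × 1.95 = 516 N·m clockwise.
Hanging mass: 4.6 × 9.8 = 45.08 N down at 1.5 m → arm 1.5 m, τ = 45.08 × 1.5 = 67.62 N·m clockwise.
Weight: 25 × 9.8 = 245 N down at 2.1 m → arm 2.1 m, τ = 245 × 2.1 = 514.5 N·m clockwise.
Net load moment about support A = 1098 N·m clockwise.
Reaction R at support B is upward at 3 m, arm 3 m → moment R × 3 counterclockwise.
Balancing moments: R × 3 = 1098, giving R = 366 N.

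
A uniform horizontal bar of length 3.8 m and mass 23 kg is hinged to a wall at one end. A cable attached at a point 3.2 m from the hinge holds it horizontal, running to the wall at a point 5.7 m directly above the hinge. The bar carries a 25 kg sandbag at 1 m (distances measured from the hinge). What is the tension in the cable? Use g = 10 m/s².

T ≈ 246 N

About the hinge:
Beam weight: 23 × 10 = 230 N down at 1.9 m → arm 1.9 m, τ = 230 × 1.9 = 437 N·m clockwise.
Sandbag: 25 × 10 = 250 N down at 1 m → arm 1 m, τ = 250 × 1 = 250 N·m clockwise.
Total clockwise load moment = 687 N·m.
The cable tension T acts at 3.2 m; only its component perpendicular to the bar, T sinθ, produces torque. sinθ = h/√(h²+d²) = 5.7/√(5.7²+3.2²) = 0.872.
For rotational equilibrium, T × 3.2 × 0.872 = 687, so T = 687 / 2.79 = 246 N.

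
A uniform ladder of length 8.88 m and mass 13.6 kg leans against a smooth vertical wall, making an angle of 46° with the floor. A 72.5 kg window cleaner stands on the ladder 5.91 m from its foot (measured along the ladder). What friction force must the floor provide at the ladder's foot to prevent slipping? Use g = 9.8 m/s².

Sum moments about the foot of the ladder (the floor normal and friction both act there and drop out).
Ladder weight 13.6×9.8 = 133.3 N acts at 4.44 m along the ladder; its horizontal arm is 4.44·cos46° = 3.084 m → τ = 411.1 N·m clockwise.
Window cleaner: 72.5×9.8 = 710.5 N at 5.91 m → arm 4.105 m → τ = 2917 N·m clockwise.
Wall normal N acts horizontally at the top; its moment arm is the height L sinθ = 8.88·sin46° = 6.388 m, counterclockwise.
Balancing moments: N × 6.388 = 3328, giving N = 521 N.
ΣFx = 0: friction at the foot balances the wall's push, so f = N_wall = 521 N.

f ≈ 521 N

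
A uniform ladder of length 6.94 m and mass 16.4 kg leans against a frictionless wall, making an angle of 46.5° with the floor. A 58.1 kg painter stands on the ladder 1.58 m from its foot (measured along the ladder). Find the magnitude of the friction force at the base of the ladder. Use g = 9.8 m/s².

About the foot of the ladder:
Ladder weight 16.4×9.8 = 160.7 N acts at 3.47 m along the ladder; its horizontal arm is 3.47·cos46.5° = 2.389 m → τ = 383.9 N·m clockwise.
Painter: 58.1×9.8 = 569.4 N at 1.58 m → arm 1.088 m → τ = 619.5 N·m clockwise.
Wall normal N acts horizontally at the top; its moment arm is the height L sinθ = 6.94·sin46.5° = 5.034 m, counterclockwise.
For rotational equilibrium, N × 5.034 = 1003, so N = 199 N.
ΣFx = 0: friction at the foot balances the wall's push, so f = N_wall = 199 N.

f ≈ 199 N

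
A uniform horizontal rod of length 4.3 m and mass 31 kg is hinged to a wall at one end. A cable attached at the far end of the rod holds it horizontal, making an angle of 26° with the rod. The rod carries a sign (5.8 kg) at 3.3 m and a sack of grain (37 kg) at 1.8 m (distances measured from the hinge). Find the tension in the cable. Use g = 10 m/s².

Taking torques about the hinge:
Beam weight: 31 × 10 = 310 N down at 2.15 m → arm 2.15 m, τ = 310 × 2.15 = 666.5 N·m clockwise.
Sign: 5.8 × 10 = 58 N down at 3.3 m → arm 3.3 m, τ = 58 × 3.3 = 191.4 N·m clockwise.
Sack of grain: 37 × 10 = 370 N down at 1.8 m → arm 1.8 m, τ = 370 × 1.8 = 666 N·m clockwise.
Total clockwise load moment = 1524 N·m.
The cable tension T acts at 4.3 m; only its component perpendicular to the rod, T sinθ, produces torque. sin 26° = 0.4384.
Balancing moments: T × 4.3 × 0.4384 = 1524, giving T = 1524 / 1.885 = 808 N.

T ≈ 808 N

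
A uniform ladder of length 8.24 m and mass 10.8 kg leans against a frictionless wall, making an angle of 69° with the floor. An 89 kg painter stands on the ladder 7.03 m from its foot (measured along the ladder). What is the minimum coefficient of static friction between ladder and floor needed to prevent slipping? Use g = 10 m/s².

μ_min ≈ 0.313

About the foot of the ladder:
Ladder weight 10.8×10 = 108 N acts at 4.12 m along the ladder; its horizontal arm is 4.12·cos69° = 1.476 m → τ = 159.4 N·m clockwise.
Painter: 89×10 = 890 N at 7.03 m → arm 2.519 m → τ = 2242 N·m clockwise.
Wall normal N acts horizontally at the top; its moment arm is the height L sinθ = 8.24·sin69° = 7.693 m, counterclockwise.
Στ = 0 ⇒ N × 7.693 = 2401 ⇒ N = 312.1 N.
ΣFx = 0 ⇒ f = N_wall = 312.1 N. ΣFy = 0 ⇒ N_floor = 998 N.
μ_min = f / N_floor = 312.1 / 998 = 0.313.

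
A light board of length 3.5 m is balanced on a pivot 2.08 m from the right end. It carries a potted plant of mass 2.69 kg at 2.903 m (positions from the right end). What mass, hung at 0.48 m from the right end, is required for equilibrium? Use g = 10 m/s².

About the pivot (at 2.08 m from the right end):
Potted plant: 2.69 × 10 = 26.9 N down at 2.903 m → arm 0.823 m, τ = 26.9 × 0.823 = 22.14 N·m counterclockwise.
Net moment of known loads = 22.14 N·m counterclockwise.
An unknown mass m at 0.48 m has arm 1.6 m; its moment is m·g·1.6 clockwise.
Στ = 0 ⇒ m × 10 × 1.6 = 22.14 ⇒ m = 22.14 / (10 × 1.6) = 1.38 kg.

m ≈ 1.38 kg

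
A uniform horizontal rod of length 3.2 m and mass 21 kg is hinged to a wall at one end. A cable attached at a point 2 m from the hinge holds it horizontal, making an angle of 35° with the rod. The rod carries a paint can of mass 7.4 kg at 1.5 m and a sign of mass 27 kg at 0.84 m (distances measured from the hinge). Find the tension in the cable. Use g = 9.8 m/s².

Take moments about the hinge.
Beam weight: 21 × 9.8 = 205.8 N down at 1.6 m → arm 1.6 m, τ = 205.8 × 1.6 = 329.3 N·m clockwise.
Paint can: 7.4 × 9.8 = 72.52 N down at 1.5 m → arm 1.5 m, τ = 72.52 × 1.5 = 108.8 N·m clockwise.
Sign: 27 × 9.8 = 264.6 N down at 0.84 m → arm 0.84 m, τ = 264.6 × 0.84 = 222.3 N·m clockwise.
Total clockwise load moment = 660.4 N·m.
The cable tension T acts at 2 m; only its component perpendicular to the rod, T sinθ, produces torque. sin 35° = 0.5736.
For rotational equilibrium, T × 2 × 0.5736 = 660.4, so T = 660.4 / 1.147 = 576 N.

T ≈ 576 N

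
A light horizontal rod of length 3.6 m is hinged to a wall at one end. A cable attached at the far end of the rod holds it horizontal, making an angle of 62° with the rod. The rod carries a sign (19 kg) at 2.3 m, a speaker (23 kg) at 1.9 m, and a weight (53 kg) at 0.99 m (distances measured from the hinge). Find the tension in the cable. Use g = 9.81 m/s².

T ≈ 432 N

Taking torques about the hinge:
Sign: 19 × 9.81 = 186.4 N down at 2.3 m → arm 2.3 m, τ = 186.4 × 2.3 = 428.7 N·m clockwise.
Speaker: 23 × 9.81 = 225.6 N down at 1.9 m → arm 1.9 m, τ = 225.6 × 1.9 = 428.6 N·m clockwise.
Weight: 53 × 9.81 = 519.9 N down at 0.99 m → arm 0.99 m, τ = 519.9 × 0.99 = 514.7 N·m clockwise.
Total clockwise load moment = 1372 N·m.
The cable tension T acts at 3.6 m; only its component perpendicular to the rod, T sinθ, produces torque. sin 62° = 0.8829.
Στ = 0 ⇒ T × 3.6 × 0.8829 = 1372 ⇒ T = 1372 / 3.178 = 432 N.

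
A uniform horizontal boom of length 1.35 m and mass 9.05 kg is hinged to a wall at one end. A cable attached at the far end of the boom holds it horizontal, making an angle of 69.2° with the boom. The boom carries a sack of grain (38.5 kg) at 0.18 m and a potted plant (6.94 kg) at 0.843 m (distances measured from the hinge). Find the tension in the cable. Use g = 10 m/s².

T ≈ 150 N

About the hinge:
Beam weight: 9.05 × 10 = 90.5 N down at 0.675 m → arm 0.675 m, τ = 90.5 × 0.675 = 61.09 N·m clockwise.
Sack of grain: 38.5 × 10 = 385 N down at 0.18 m → arm 0.18 m, τ = 385 × 0.18 = 69.3 N·m clockwise.
Potted plant: 6.94 × 10 = 69.4 N down at 0.843 m → arm 0.843 m, τ = 69.4 × 0.843 = 58.5 N·m clockwise.
Total clockwise load moment = 188.9 N·m.
The cable tension T acts at 1.35 m; only its component perpendicular to the boom, T sinθ, produces torque. sin 69.2° = 0.9348.
For rotational equilibrium, T × 1.35 × 0.9348 = 188.9, so T = 188.9 / 1.262 = 150 N.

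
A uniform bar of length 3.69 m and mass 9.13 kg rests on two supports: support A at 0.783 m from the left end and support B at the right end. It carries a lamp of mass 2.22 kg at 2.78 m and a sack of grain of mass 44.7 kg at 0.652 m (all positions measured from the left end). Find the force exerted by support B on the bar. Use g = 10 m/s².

R_B ≈ 28.5 N

Choose support A as the axis so its reaction then has zero moment arm.
Beam weight: 9.13 × 10 = 91.3 N down at 1.845 m → arm 1.062 m, τ = 91.3 × 1.062 = 96.96 N·m clockwise.
Lamp: 2.22 × 10 = 22.2 N down at 2.78 m → arm 1.997 m, τ = 22.2 × 1.997 = 44.33 N·m clockwise.
Sack of grain: 44.7 × 10 = 447 N down at 0.652 m → arm 0.131 m, τ = 447 × 0.131 = 58.56 N·m counterclockwise.
Net load moment about support A = 82.73 N·m clockwise.
Reaction R at support B is upward at 3.69 m, arm 2.907 m → moment R × 2.907 counterclockwise.
Setting net torque to zero: R × 2.907 = 82.73 → R = 28.5 N.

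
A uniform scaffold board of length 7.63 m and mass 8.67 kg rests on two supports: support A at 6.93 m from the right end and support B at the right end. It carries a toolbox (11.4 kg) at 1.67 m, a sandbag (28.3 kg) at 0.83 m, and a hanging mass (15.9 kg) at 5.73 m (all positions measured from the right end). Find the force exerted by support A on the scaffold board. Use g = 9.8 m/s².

About support B:
Beam weight: 8.67 × 9.8 = 84.97 N down at 3.815 m → arm 3.815 m, τ = 84.97 × 3.815 = 324.2 N·m counterclockwise.
Toolbox: 11.4 × 9.8 = 111.7 N down at 1.67 m → arm 1.67 m, τ = 111.7 × 1.67 = 186.5 N·m counterclockwise.
Sandbag: 28.3 × 9.8 = 277.3 N down at 0.83 m → arm 0.83 m, τ = 277.3 × 0.83 = 230.2 N·m counterclockwise.
Hanging mass: 15.9 × 9.8 = 155.8 N down at 5.73 m → arm 5.73 m, τ = 155.8 × 5.73 = 892.7 N·m counterclockwise.
Net load moment about support B = 1634 N·m counterclockwise.
Reaction R at support A is upward at 6.93 m, arm 6.93 m → moment R × 6.93 clockwise.
Setting net torque to zero: R × 6.93 = 1634 → R = 236 N.

R_A ≈ 236 N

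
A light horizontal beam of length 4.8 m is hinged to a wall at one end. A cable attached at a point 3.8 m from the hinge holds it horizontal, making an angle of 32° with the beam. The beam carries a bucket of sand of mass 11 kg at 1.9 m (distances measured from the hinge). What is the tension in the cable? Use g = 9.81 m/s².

Taking torques about the hinge:
Bucket of sand: 11 × 9.81 = 107.9 N down at 1.9 m → arm 1.9 m, τ = 107.9 × 1.9 = 205 N·m clockwise.
Total clockwise load moment = 205 N·m.
The cable tension T acts at 3.8 m; only its component perpendicular to the beam, T sinθ, produces torque. sin 32° = 0.5299.
Balancing moments: T × 3.8 × 0.5299 = 205, giving T = 205 / 2.014 = 102 N.

T ≈ 102 N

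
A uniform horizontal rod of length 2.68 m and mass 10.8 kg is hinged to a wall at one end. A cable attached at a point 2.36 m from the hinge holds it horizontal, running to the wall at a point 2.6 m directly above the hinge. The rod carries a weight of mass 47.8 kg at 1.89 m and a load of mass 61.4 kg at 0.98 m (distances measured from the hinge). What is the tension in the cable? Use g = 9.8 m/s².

T ≈ 925 N

Taking torques about the hinge:
Beam weight: 10.8 × 9.8 = 105.8 N down at 1.34 m → arm 1.34 m, τ = 105.8 × 1.34 = 141.8 N·m clockwise.
Weight: 47.8 × 9.8 = 468.4 N down at 1.89 m → arm 1.89 m, τ = 468.4 × 1.89 = 885.3 N·m clockwise.
Load: 61.4 × 9.8 = 601.7 N down at 0.98 m → arm 0.98 m, τ = 601.7 × 0.98 = 589.7 N·m clockwise.
Total clockwise load moment = 1617 N·m.
The cable tension T acts at 2.36 m; only its component perpendicular to the rod, T sinθ, produces torque. sinθ = h/√(h²+d²) = 2.6/√(2.6²+2.36²) = 0.7405.
Setting net torque to zero: T × 2.36 × 0.7405 = 1617 → T = 1617 / 1.748 = 925 N.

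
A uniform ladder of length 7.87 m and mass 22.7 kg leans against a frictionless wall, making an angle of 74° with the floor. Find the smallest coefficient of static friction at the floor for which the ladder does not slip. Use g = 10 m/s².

Choose the foot of the ladder as the axis so the floor normal and friction both act there and drop out.
Ladder weight 22.7×10 = 227 N acts at 3.935 m along the ladder; its horizontal arm is 3.935·cos74° = 1.085 m → τ = 246.3 N·m clockwise.
Wall normal N acts horizontally at the top; its moment arm is the height L sinθ = 7.87·sin74° = 7.565 m, counterclockwise.
Setting net torque to zero: N × 7.565 = 246.3 → N = 32.56 N.
ΣFx = 0 ⇒ f = N_wall = 32.56 N. ΣFy = 0 ⇒ N_floor = 227 N.
μ_min = f / N_floor = 32.56 / 227 = 0.143.

μ_min ≈ 0.143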